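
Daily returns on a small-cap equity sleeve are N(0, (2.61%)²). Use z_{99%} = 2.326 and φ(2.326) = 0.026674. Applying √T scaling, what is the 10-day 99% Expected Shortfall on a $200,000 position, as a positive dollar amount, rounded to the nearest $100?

$44,000

σ_{10d} = 2.61% × √10 = 8.254%.
ES multiplier = φ(z)/(1−α) = 0.026674/0.01 = 2.667.
ES = 8.254% × 2.667 = 22.013%; on $200,000: $44,026.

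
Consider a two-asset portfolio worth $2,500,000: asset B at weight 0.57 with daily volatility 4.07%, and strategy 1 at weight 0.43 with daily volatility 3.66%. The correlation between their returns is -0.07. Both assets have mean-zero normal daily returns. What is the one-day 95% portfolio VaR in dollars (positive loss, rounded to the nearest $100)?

σ_p² = 0.57²·4.07² + 0.43²·3.66² + 2·-0.07·0.57·0.43·4.07·3.66 = 7.3476 (%²).
σ_p = √7.3476 = 2.711%.
At 95%, z = 1.645.
VaR = 1.645 × 2.711% = 4.460%; on $2,500,000 that is $111,500.

$111,500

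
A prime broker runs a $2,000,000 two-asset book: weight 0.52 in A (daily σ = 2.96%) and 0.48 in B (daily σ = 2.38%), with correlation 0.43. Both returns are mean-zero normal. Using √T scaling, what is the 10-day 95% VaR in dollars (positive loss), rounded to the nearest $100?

σ_p = √(0.52²·2.96² + 0.48²·2.38² + 2·0.43·0.52·0.48·2.96·2.38) = 2.277%.
σ_{10d} = 2.277% × √10 = 7.201%.
z(95%) = 1.645.
VaR = 1.645 × 7.201% = 11.846%; on $2,000,000 that is $236,920.

$236,900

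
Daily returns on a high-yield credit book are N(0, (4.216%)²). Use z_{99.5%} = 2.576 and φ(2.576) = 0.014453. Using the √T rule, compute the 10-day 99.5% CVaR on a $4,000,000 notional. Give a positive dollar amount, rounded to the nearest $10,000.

σ_{10d} = 4.216% × √10 = 13.332%.
ES multiplier = φ(z)/(1−α) = 0.014453/0.005 = 2.891.
ES = 13.332% × 2.891 = 38.543%; on $4,000,000: $1,541,720.

$1,540,000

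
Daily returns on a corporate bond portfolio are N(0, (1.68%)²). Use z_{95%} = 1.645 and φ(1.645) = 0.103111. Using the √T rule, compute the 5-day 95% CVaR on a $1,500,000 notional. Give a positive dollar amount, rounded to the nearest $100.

$116,200

σ_{5d} = 1.68% × √5 = 3.757%.
ES multiplier = φ(z)/(1−α) = 0.103111/0.05 = 2.062.
ES = 3.757% × 2.062 = 7.747%; on $1,500,000: $116,205.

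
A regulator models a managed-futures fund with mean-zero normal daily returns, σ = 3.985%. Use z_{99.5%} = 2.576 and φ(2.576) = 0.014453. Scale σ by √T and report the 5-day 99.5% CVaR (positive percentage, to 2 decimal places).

σ_{5d} = 3.985% × √5 = 8.911%.
ES multiplier = φ(z)/(1−α) = 0.014453/0.005 = 2.891.
ES = 8.911% × 2.891 = 25.762%.

25.76%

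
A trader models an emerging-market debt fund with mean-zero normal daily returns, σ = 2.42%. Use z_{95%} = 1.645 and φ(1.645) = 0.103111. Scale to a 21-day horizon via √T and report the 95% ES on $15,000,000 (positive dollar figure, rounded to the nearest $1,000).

$3,430,000

σ_{21d} = 2.42% × √21 = 11.090%.
ES multiplier = φ(z)/(1−α) = 0.103111/0.05 = 2.062.
ES = 11.090% × 2.062 = 22.868%; on $15,000,000: $3,430,200.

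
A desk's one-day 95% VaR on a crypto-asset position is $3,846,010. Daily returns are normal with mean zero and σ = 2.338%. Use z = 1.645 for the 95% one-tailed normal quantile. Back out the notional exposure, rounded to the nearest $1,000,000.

VaR as a fraction of value: z·σ = 1.645 × 2.338% = 3.84601%.
Position = $3,846,010 / 0.0384601 = $100,000,000.

$100,000,000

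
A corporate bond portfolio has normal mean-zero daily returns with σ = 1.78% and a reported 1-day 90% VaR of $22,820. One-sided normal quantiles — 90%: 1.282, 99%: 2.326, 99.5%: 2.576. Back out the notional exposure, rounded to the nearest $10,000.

VaR as a fraction of value: z·σ = 1.282 × 1.78% = 2.28196%.
Position = $22,820 / 0.0228196 = $1,000,018.

$1,000,000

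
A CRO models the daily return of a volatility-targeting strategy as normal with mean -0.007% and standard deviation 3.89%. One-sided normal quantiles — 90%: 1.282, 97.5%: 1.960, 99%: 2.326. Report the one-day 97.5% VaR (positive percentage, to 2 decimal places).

VaR = −μ + z·σ = −(-0.007%) + 1.960 × 3.89% = 7.631%.

7.63%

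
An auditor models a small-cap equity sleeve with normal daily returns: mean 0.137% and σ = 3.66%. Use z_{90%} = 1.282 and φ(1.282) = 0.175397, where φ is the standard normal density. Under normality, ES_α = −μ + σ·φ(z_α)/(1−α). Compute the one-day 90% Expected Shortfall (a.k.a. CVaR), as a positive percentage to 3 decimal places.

Tail multiplier: φ(z)/(1−α) = 0.175397 / 0.1 = 1.754.
ES = −(0.137%) + 3.66% × 1.754 = 6.283%.

6.283%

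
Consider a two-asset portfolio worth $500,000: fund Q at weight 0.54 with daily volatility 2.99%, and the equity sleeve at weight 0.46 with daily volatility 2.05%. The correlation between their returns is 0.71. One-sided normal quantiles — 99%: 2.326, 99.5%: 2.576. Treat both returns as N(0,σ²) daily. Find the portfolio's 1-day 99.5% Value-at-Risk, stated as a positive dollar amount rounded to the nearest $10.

$30,640

σ_p² = 0.54²·2.99² + 0.46²·2.05² + 2·0.71·0.54·0.46·2.99·2.05 = 5.6582 (%²).
σ_p = √5.6582 = 2.379%.
VaR = 2.576 × 2.379% = 6.128%; on $500,000 that is $30,640.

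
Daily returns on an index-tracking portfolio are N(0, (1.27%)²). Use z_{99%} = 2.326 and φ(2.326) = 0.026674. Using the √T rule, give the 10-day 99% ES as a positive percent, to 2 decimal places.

σ_{10d} = 1.27% × √10 = 4.016%.
ES multiplier = φ(z)/(1−α) = 0.026674/0.01 = 2.667.
ES = 4.016% × 2.667 = 10.711%.

10.71%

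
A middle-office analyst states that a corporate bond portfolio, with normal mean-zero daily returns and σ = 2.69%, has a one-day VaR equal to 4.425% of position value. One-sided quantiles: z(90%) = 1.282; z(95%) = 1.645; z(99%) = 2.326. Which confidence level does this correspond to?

Implied z = VaR/σ = 4.425 / 2.69 = 1.645.
This matches z(95%) = 1.645.

95%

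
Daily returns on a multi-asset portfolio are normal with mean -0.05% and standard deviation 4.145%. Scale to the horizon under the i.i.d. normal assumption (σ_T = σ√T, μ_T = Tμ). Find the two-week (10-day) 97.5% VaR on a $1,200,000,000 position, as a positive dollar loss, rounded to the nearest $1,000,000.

At 97.5%, z = 1.960.
σ_{10d} = 4.145% × √10 = 13.108%; μ_{10d} = 10 × -0.05% = -0.500%.
VaR = −(-0.500%) + 1.960 × 13.108% = 26.192%.
On $1,200,000,000: 0.26192 × $1,200,000,000 = $314,304,000.

$314,000,000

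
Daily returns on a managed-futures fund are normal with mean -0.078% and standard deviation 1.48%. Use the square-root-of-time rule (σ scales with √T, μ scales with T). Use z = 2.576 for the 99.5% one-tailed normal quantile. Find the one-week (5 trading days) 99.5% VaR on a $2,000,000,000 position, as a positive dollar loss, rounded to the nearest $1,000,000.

$178,000,000

σ_{5d} = 1.48% × √5 = 3.309%; μ_{5d} = 5 × -0.078% = -0.390%.
VaR = −(-0.390%) + 2.576 × 3.309% = 8.914%.
On $2,000,000,000: 0.08914 × $2,000,000,000 = $178,280,000.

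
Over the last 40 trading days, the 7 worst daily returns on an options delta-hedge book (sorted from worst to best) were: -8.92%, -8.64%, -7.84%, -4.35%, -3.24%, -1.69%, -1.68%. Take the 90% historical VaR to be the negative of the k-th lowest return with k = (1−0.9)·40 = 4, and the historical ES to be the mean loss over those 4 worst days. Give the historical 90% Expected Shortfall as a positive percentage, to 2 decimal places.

The 4 worst returns sum to -29.75%.
ES = −(-29.75%) / 4 = 7.4375% ≈ 7.44%.

7.44%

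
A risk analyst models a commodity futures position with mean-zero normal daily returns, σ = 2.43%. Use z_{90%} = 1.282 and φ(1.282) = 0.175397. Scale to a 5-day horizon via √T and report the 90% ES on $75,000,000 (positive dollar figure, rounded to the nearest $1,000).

σ_{5d} = 2.43% × √5 = 5.434%.
ES multiplier = φ(z)/(1−α) = 0.175397/0.1 = 1.754.
ES = 5.434% × 1.754 = 9.531%; on $75,000,000: $7,148,250.

$7,148,000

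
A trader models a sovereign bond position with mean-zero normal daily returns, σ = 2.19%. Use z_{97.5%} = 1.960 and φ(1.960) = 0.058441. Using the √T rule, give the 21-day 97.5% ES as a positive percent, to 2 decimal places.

σ_{21d} = 2.19% × √21 = 10.036%.
ES multiplier = φ(z)/(1−α) = 0.058441/0.025 = 2.338.
ES = 10.036% × 2.338 = 23.464%.

23.46%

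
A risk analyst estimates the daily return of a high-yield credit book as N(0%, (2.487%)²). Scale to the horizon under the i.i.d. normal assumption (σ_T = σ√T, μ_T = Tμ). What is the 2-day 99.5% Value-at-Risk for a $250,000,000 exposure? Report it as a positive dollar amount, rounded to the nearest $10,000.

At 99.5%, z = 2.576.
σ_{2d} = 2.487% × √2 = 3.517%.
VaR = 2.576 × 3.517% = 9.060%.
On $250,000,000: 0.09060 × $250,000,000 = $22,650,000.

$22,650,000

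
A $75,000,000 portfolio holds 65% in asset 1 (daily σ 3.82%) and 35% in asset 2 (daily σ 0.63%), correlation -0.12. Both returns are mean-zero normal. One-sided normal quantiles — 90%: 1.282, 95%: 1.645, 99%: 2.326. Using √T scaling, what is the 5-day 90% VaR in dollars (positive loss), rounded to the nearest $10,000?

$5,300,000

σ_p = √(0.65²·3.82² + 0.35²·0.63² + 2·-0.12·0.65·0.35·3.82·0.63) = 2.466%.
σ_{5d} = 2.466% × √5 = 5.514%.
VaR = 1.282 × 5.514% = 7.069%; on $75,000,000 that is $5,301,750.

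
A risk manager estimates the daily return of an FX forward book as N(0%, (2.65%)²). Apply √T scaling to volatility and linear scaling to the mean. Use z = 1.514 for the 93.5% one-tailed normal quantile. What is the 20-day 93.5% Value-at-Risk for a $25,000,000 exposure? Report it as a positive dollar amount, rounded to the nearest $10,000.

$4,490,000

σ_{20d} = 2.65% × √20 = 11.851%.
VaR = 1.514 × 11.851% = 17.942%.
On $25,000,000: 0.17942 × $25,000,000 = $4,485,500.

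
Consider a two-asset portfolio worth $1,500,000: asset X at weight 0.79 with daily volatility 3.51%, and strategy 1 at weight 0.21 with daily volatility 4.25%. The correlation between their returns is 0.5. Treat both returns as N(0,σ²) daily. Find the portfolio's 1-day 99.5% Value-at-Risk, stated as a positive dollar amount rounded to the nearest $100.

$127,900

σ_p² = 0.79²·3.51² + 0.21²·4.25² + 2·0.5·0.79·0.21·3.51·4.25 = 10.9603 (%²).
σ_p = √10.9603 = 3.311%.
At 99.5%, z = 2.576.
VaR = 2.576 × 3.311% = 8.529%; on $1,500,000 that is $127,935.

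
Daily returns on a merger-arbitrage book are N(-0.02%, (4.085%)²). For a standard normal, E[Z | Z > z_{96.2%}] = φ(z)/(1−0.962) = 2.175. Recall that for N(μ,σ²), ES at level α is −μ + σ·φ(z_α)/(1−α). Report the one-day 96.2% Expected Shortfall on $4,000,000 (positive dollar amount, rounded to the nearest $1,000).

ES = −(-0.02%) + 4.085% × 2.175 = 8.905%.
On $4,000,000: 0.08905 × $4,000,000 = $356,200.

$356,000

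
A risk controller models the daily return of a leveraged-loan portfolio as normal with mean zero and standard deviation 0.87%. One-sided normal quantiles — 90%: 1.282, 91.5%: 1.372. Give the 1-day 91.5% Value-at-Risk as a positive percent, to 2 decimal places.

VaR = z·σ = 1.372 × 0.87% = 1.194%.

1.19%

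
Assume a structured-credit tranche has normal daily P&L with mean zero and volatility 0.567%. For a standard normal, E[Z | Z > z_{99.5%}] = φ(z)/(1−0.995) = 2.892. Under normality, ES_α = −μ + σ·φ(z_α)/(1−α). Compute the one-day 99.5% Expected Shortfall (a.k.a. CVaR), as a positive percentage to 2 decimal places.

1.64%

ES = 0.567% × 2.892 = 1.640%.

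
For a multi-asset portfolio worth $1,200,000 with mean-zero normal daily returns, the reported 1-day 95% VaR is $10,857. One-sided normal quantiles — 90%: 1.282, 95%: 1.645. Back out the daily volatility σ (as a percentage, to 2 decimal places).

0.55%

VaR as a fraction: $10,857 / $1,200,000 = 0.905%.
σ = VaR / z = 0.905% / 1.645 = 0.550%.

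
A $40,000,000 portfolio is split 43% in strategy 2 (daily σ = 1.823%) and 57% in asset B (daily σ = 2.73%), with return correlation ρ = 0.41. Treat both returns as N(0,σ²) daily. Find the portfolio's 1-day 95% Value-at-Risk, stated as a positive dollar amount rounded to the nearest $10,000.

σ_p² = 0.43²·1.823² + 0.57²·2.73² + 2·0.41·0.43·0.57·1.823·2.73 = 4.0362 (%²).
σ_p = √4.0362 = 2.009%.
At 95%, z = 1.645.
VaR = 1.645 × 2.009% = 3.305%; on $40,000,000 that is $1,322,000.

$1,320,000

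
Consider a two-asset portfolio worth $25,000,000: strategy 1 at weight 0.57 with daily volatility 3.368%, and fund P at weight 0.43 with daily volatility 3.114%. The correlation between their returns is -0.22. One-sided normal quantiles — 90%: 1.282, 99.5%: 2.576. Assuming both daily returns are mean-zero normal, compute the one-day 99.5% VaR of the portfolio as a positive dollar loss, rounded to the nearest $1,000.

$1,343,000

σ_p² = 0.57²·3.368² + 0.43²·3.114² + 2·-0.22·0.57·0.43·3.368·3.114 = 4.3474 (%²).
σ_p = √4.3474 = 2.085%.
VaR = 2.576 × 2.085% = 5.371%; on $25,000,000 that is $1,342,750.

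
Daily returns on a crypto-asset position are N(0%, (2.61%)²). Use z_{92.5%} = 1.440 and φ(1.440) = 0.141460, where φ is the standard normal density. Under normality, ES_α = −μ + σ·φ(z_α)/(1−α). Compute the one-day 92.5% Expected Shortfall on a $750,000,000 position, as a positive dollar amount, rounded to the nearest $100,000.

$36,900,000

Tail multiplier: φ(z)/(1−α) = 0.141460 / 0.075 = 1.886.
ES = 2.61% × 1.886 = 4.922%.
On $750,000,000: 0.04922 × $750,000,000 = $36,915,000.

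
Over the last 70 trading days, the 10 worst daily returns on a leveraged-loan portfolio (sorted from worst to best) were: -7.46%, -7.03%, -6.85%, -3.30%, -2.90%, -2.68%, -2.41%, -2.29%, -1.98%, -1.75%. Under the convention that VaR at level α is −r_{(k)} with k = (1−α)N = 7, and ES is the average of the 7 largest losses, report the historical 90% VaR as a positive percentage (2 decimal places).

k = 7; the 7th lowest return is -2.41%, so VaR = 2.41%.

2.41%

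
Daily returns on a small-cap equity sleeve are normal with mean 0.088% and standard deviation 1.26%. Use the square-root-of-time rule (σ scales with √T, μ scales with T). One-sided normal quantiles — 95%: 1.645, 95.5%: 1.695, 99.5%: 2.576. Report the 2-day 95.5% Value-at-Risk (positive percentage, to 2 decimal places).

σ_{2d} = 1.26% × √2 = 1.782%; μ_{2d} = 2 × 0.088% = 0.176%.
VaR = −(0.176%) + 1.695 × 1.782% = 2.844%.

2.84%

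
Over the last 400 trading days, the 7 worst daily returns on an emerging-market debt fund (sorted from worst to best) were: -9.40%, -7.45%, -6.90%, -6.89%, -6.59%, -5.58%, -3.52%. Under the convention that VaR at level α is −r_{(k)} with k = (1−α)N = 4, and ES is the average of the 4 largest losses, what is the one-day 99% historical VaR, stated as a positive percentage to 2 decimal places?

6.89%

k = 4; the 4th lowest return is -6.89%, so VaR = 6.89%.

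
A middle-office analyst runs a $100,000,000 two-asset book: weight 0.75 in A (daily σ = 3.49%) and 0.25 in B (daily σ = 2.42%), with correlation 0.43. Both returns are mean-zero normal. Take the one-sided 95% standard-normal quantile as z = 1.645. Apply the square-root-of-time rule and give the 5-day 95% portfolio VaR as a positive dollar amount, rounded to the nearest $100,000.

$10,800,000

σ_p = √(0.75²·3.49² + 0.25²·2.42² + 2·0.43·0.75·0.25·3.49·2.42) = 2.929%.
σ_{5d} = 2.929% × √5 = 6.549%.
VaR = 1.645 × 6.549% = 10.773%; on $100,000,000 that is $10,773,000.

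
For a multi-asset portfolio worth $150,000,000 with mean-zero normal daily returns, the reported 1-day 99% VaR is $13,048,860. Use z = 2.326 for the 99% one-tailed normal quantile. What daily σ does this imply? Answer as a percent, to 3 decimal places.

3.740%

VaR as a fraction: $13,048,860 / $150,000,000 = 8.699%.
σ = VaR / z = 8.699% / 2.326 = 3.740%.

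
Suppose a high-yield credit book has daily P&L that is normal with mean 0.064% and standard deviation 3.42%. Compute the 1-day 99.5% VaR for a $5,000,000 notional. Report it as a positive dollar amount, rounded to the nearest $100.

At 99.5% one-sided, z = 2.576.
VaR = −μ + z·σ = −(0.064%) + 2.576 × 3.42% = 8.746%.
On $5,000,000: 0.08746 × $5,000,000 = $437,300.

$437,300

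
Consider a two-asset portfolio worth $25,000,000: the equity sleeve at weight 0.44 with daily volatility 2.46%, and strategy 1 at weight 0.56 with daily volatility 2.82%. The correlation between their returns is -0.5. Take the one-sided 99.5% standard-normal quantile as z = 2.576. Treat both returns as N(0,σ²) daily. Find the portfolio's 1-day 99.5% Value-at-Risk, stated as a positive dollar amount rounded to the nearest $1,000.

σ_p² = 0.44²·2.46² + 0.56²·2.82² + 2·-0.5·0.44·0.56·2.46·2.82 = 1.9561 (%²).
σ_p = √1.9561 = 1.399%.
VaR = 2.576 × 1.399% = 3.604%; on $25,000,000 that is $901,000.

$901,000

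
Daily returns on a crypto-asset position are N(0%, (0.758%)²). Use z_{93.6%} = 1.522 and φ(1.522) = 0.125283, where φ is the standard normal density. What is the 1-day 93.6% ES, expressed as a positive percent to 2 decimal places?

Tail multiplier: φ(z)/(1−α) = 0.125283 / 0.064 = 1.958.
ES = 0.758% × 1.958 = 1.484%.

1.48%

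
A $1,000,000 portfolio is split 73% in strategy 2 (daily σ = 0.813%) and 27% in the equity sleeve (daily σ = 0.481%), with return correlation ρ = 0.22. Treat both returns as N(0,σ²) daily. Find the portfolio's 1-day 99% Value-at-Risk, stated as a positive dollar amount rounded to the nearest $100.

σ_p² = 0.73²·0.813² + 0.27²·0.481² + 2·0.22·0.73·0.27·0.813·0.481 = 0.4030 (%²).
σ_p = √0.4030 = 0.635%.
At 99%, z = 2.326.
VaR = 2.326 × 0.635% = 1.477%; on $1,000,000 that is $14,770.

$14,800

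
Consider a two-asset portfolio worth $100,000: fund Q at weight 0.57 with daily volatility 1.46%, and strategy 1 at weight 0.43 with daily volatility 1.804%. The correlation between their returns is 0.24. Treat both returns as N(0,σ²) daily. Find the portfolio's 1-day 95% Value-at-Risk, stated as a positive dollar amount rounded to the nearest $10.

σ_p² = 0.57²·1.46² + 0.43²·1.804² + 2·0.24·0.57·0.43·1.46·1.804 = 1.6042 (%²).
σ_p = √1.6042 = 1.267%.
At 95%, z = 1.645.
VaR = 1.645 × 1.267% = 2.084%; on $100,000 that is $2,084.

$2,080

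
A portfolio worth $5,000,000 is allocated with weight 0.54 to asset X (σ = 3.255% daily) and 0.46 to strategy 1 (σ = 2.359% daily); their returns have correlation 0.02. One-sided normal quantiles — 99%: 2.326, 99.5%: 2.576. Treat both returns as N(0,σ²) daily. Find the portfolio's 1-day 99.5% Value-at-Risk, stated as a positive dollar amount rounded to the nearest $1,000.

$268,000

σ_p² = 0.54²·3.255² + 0.46²·2.359² + 2·0.02·0.54·0.46·3.255·2.359 = 4.3433 (%²).
σ_p = √4.3433 = 2.084%.
VaR = 2.576 × 2.084% = 5.368%; on $5,000,000 that is $268,400.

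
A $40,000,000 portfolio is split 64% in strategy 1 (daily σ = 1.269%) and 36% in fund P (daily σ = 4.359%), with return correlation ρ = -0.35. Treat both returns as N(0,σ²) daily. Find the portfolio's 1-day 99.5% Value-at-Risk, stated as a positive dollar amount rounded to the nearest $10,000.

$1,540,000

σ_p² = 0.64²·1.269² + 0.36²·4.359² + 2·-0.35·0.64·0.36·1.269·4.359 = 2.2300 (%²).
σ_p = √2.2300 = 1.493%.
At 99.5%, z = 2.576.
VaR = 2.576 × 1.493% = 3.846%; on $40,000,000 that is $1,538,400.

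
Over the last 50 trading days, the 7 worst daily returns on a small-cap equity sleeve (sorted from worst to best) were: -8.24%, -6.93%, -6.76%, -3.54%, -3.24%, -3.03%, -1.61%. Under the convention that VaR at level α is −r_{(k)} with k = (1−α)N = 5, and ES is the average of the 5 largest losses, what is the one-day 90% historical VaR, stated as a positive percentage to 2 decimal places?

k = 5; the 5th lowest return is -3.24%, so VaR = 3.24%.

3.24%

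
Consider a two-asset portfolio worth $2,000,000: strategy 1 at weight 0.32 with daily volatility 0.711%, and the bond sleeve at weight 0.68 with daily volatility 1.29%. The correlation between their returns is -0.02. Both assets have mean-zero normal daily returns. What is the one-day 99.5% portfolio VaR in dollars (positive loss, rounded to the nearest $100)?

$46,500

σ_p² = 0.32²·0.711² + 0.68²·1.29² + 2·-0.02·0.32·0.68·0.711·1.29 = 0.8133 (%²).
σ_p = √0.8133 = 0.902%.
At 99.5%, z = 2.576.
VaR = 2.576 × 0.902% = 2.324%; on $2,000,000 that is $46,480.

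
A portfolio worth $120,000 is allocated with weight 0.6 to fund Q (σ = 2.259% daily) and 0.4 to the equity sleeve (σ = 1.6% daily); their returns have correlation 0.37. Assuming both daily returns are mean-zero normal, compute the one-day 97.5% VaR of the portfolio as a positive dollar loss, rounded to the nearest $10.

$4,000

σ_p² = 0.6²·2.259² + 0.4²·1.6² + 2·0.37·0.6·0.4·2.259·1.6 = 2.8886 (%²).
σ_p = √2.8886 = 1.700%.
At 97.5%, z = 1.960.
VaR = 1.960 × 1.700% = 3.332%; on $120,000 that is $3,998.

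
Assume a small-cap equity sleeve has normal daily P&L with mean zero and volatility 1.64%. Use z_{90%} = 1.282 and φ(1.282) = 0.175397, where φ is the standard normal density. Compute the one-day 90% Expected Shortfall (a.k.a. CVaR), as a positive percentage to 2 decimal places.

2.88%

Tail multiplier: φ(z)/(1−α) = 0.175397 / 0.1 = 1.754.
ES = 1.64% × 1.754 = 2.877%.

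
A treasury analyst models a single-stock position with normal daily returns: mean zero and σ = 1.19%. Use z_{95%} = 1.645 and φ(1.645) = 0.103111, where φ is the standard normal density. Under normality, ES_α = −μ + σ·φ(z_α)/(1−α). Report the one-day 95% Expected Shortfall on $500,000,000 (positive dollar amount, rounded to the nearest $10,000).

$12,270,000

Tail multiplier: φ(z)/(1−α) = 0.103111 / 0.05 = 2.062.
ES = 1.19% × 2.062 = 2.454%.
On $500,000,000: 0.02454 × $500,000,000 = $12,270,000.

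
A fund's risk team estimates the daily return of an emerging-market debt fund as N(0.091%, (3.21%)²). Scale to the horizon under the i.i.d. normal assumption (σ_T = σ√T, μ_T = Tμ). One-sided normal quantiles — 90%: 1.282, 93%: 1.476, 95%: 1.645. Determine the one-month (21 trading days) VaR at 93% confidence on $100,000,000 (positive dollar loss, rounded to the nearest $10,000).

σ_{21d} = 3.21% × √21 = 14.710%; μ_{21d} = 21 × 0.091% = 1.911%.
VaR = −(1.911%) + 1.476 × 14.710% = 19.801%.
On $100,000,000: 0.19801 × $100,000,000 = $19,801,000.

$19,800,000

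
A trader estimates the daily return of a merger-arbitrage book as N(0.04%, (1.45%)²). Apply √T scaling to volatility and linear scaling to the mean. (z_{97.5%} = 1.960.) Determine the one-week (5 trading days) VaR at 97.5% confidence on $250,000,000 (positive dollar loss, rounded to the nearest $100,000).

σ_{5d} = 1.45% × √5 = 3.242%; μ_{5d} = 5 × 0.04% = 0.200%.
VaR = −(0.200%) + 1.960 × 3.242% = 6.154%.
On $250,000,000: 0.06154 × $250,000,000 = $15,385,000.

$15,400,000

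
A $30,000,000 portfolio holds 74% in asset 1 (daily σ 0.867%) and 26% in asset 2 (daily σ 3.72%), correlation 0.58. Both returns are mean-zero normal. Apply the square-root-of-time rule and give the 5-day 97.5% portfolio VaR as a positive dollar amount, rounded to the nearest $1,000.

σ_p = √(0.74²·0.867² + 0.26²·3.72² + 2·0.58·0.74·0.26·0.867·3.72) = 1.438%.
σ_{5d} = 1.438% × √5 = 3.215%.
z(97.5%) = 1.960.
VaR = 1.960 × 3.215% = 6.301%; on $30,000,000 that is $1,890,300.

$1,890,000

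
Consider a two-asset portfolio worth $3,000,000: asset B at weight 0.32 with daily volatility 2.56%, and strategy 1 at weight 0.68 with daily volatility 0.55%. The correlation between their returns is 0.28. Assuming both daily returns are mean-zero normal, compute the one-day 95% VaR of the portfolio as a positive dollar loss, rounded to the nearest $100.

σ_p² = 0.32²·2.56² + 0.68²·0.55² + 2·0.28·0.32·0.68·2.56·0.55 = 0.9825 (%²).
σ_p = √0.9825 = 0.991%.
At 95%, z = 1.645.
VaR = 1.645 × 0.991% = 1.630%; on $3,000,000 that is $48,900.

$48,900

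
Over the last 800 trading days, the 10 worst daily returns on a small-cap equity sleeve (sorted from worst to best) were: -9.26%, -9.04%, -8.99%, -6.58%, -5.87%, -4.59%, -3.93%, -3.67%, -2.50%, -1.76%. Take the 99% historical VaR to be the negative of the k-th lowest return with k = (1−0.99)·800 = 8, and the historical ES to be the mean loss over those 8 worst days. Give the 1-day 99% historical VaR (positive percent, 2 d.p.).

k = 8; the 8th lowest return is -3.67%, so VaR = 3.67%.

3.67%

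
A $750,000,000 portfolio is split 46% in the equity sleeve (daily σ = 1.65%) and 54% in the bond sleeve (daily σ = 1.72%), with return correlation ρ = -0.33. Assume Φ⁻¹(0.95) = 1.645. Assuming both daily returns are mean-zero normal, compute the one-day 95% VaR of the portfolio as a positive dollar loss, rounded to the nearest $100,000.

$12,200,000

σ_p² = 0.46²·1.65² + 0.54²·1.72² + 2·-0.33·0.46·0.54·1.65·1.72 = 0.9735 (%²).
σ_p = √0.9735 = 0.987%.
VaR = 1.645 × 0.987% = 1.624%; on $750,000,000 that is $12,180,000.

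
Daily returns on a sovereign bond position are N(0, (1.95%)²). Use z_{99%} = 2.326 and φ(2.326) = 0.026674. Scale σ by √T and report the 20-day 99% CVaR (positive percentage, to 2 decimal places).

σ_{20d} = 1.95% × √20 = 8.721%.
ES multiplier = φ(z)/(1−α) = 0.026674/0.01 = 2.667.
ES = 8.721% × 2.667 = 23.259%.

23.26%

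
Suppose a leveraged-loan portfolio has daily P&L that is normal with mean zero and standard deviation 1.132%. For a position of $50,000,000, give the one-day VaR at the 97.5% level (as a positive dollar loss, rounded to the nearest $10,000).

At 97.5% one-sided, z = 1.960.
VaR = z·σ = 1.960 × 1.132% = 2.219%.
On $50,000,000: 0.02219 × $50,000,000 = $1,109,500.

$1,110,000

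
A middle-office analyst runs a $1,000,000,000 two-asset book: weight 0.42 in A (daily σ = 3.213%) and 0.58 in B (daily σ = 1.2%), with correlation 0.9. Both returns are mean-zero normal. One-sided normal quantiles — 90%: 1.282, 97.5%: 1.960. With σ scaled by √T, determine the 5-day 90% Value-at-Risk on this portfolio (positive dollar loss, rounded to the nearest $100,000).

$57,300,000

σ_p = √(0.42²·3.213² + 0.58²·1.2² + 2·0.9·0.42·0.58·3.213·1.2) = 1.999%.
σ_{5d} = 1.999% × √5 = 4.470%.
VaR = 1.282 × 4.470% = 5.731%; on $1,000,000,000 that is $57,310,000.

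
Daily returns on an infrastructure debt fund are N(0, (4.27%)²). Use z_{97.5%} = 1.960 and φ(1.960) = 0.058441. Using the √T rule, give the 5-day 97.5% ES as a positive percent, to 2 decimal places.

σ_{5d} = 4.27% × √5 = 9.548%.
ES multiplier = φ(z)/(1−α) = 0.058441/0.025 = 2.338.
ES = 9.548% × 2.338 = 22.323%.

22.32%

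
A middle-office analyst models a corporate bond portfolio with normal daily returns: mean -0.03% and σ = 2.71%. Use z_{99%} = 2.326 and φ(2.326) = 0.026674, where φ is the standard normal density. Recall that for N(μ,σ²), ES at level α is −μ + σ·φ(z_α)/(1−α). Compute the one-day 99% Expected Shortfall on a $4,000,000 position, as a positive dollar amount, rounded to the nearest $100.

$290,300

Tail multiplier: φ(z)/(1−α) = 0.026674 / 0.01 = 2.667.
ES = −(-0.03%) + 2.71% × 2.667 = 7.258%.
On $4,000,000: 0.07258 × $4,000,000 = $290,320.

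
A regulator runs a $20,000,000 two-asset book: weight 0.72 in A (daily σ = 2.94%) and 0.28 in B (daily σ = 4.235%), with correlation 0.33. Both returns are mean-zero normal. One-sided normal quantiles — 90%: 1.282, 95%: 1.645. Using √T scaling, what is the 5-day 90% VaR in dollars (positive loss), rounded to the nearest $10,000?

$1,570,000

σ_p = √(0.72²·2.94² + 0.28²·4.235² + 2·0.33·0.72·0.28·2.94·4.235) = 2.747%.
σ_{5d} = 2.747% × √5 = 6.142%.
VaR = 1.282 × 6.142% = 7.874%; on $20,000,000 that is $1,574,800.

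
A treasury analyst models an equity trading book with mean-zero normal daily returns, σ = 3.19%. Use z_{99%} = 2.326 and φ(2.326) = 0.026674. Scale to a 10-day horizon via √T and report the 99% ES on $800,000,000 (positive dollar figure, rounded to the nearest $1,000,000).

$215,000,000

σ_{10d} = 3.19% × √10 = 10.088%.
ES multiplier = φ(z)/(1−α) = 0.026674/0.01 = 2.667.
ES = 10.088% × 2.667 = 26.905%; on $800,000,000: $215,240,000.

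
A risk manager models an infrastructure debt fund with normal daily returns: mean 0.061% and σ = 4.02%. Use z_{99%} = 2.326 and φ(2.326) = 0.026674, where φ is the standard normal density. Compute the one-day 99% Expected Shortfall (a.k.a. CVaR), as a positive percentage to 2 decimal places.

Tail multiplier: φ(z)/(1−α) = 0.026674 / 0.01 = 2.667.
ES = −(0.061%) + 4.02% × 2.667 = 10.660%.

10.66%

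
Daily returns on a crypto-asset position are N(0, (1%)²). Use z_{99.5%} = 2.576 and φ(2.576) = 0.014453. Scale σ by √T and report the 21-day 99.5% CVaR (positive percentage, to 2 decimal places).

σ_{21d} = 1% × √21 = 4.583%.
ES multiplier = φ(z)/(1−α) = 0.014453/0.005 = 2.891.
ES = 4.583% × 2.891 = 13.249%.

13.25%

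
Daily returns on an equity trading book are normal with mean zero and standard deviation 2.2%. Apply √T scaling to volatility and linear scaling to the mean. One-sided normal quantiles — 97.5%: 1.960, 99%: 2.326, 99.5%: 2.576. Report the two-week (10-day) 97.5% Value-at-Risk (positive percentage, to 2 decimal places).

13.64%

σ_{10d} = 2.2% × √10 = 6.957%.
VaR = 1.960 × 6.957% = 13.636%.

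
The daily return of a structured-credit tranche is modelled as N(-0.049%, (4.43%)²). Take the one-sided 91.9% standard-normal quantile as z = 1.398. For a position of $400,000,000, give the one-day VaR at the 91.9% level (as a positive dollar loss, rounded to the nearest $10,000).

VaR = −μ + z·σ = −(-0.049%) + 1.398 × 4.43% = 6.242%.
On $400,000,000: 0.06242 × $400,000,000 = $24,968,000.

$24,970,000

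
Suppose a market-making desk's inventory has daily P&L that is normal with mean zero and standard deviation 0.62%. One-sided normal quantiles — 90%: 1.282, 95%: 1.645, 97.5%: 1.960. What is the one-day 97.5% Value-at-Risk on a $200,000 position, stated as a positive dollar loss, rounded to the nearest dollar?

$2,430

VaR = z·σ = 1.960 × 0.62% = 1.215%.
On $200,000: 0.01215 × $200,000 = $2,430.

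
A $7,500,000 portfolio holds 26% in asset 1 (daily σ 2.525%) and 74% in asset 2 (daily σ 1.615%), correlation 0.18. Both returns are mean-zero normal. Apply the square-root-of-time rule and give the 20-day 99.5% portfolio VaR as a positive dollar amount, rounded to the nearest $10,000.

$1,260,000

σ_p = √(0.26²·2.525² + 0.74²·1.615² + 2·0.18·0.26·0.74·2.525·1.615) = 1.463%.
σ_{20d} = 1.463% × √20 = 6.543%.
z(99.5%) = 2.576.
VaR = 2.576 × 6.543% = 16.855%; on $7,500,000 that is $1,264,125.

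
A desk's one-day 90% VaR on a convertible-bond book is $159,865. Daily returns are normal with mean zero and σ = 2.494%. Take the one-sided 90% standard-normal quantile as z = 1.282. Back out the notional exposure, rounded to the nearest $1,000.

VaR as a fraction of value: z·σ = 1.282 × 2.494% = 3.19731%.
Position = $159,865 / 0.0319731 = $4,999,987.

$5,000,000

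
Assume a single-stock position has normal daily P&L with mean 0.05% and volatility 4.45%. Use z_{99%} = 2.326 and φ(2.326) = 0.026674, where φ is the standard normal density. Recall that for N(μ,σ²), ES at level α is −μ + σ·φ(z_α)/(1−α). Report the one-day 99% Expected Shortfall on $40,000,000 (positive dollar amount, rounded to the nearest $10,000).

$4,730,000

Tail multiplier: φ(z)/(1−α) = 0.026674 / 0.01 = 2.667.
ES = −(0.05%) + 4.45% × 2.667 = 11.818%.
On $40,000,000: 0.11818 × $40,000,000 = $4,727,200.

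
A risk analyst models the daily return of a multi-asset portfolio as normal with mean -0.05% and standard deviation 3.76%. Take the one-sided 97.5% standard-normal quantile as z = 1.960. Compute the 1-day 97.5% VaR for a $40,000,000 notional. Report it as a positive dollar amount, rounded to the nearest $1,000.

VaR = −μ + z·σ = −(-0.05%) + 1.960 × 3.76% = 7.420%.
On $40,000,000: 0.07420 × $40,000,000 = $2,968,000.

$2,968,000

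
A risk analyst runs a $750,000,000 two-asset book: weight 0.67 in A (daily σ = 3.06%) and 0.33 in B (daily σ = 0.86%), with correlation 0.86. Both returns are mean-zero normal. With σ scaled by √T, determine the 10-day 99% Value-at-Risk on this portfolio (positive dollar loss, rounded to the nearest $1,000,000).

$127,000,000

σ_p = √(0.67²·3.06² + 0.33²·0.86² + 2·0.86·0.67·0.33·3.06·0.86) = 2.299%.
σ_{10d} = 2.299% × √10 = 7.270%.
z(99%) = 2.326.
VaR = 2.326 × 7.270% = 16.910%; on $750,000,000 that is $126,825,000.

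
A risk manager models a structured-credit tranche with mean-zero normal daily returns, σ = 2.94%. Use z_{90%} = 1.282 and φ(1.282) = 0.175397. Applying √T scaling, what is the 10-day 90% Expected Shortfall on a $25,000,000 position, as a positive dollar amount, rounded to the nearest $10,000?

$4,080,000

σ_{10d} = 2.94% × √10 = 9.297%.
ES multiplier = φ(z)/(1−α) = 0.175397/0.1 = 1.754.
ES = 9.297% × 1.754 = 16.307%; on $25,000,000: $4,076,750.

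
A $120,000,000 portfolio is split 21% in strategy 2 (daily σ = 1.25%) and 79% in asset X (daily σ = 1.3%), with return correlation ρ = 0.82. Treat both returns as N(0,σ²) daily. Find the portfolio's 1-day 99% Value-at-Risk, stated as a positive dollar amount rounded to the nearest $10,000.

σ_p² = 0.21²·1.25² + 0.79²·1.3² + 2·0.82·0.21·0.79·1.25·1.3 = 1.5658 (%²).
σ_p = √1.5658 = 1.251%.
At 99%, z = 2.326.
VaR = 2.326 × 1.251% = 2.910%; on $120,000,000 that is $3,492,000.

$3,490,000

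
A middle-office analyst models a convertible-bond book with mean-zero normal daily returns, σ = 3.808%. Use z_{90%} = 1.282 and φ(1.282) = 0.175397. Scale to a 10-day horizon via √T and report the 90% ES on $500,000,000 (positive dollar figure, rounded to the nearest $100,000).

σ_{10d} = 3.808% × √10 = 12.042%.
ES multiplier = φ(z)/(1−α) = 0.175397/0.1 = 1.754.
ES = 12.042% × 1.754 = 21.122%; on $500,000,000: $105,610,000.

$105,600,000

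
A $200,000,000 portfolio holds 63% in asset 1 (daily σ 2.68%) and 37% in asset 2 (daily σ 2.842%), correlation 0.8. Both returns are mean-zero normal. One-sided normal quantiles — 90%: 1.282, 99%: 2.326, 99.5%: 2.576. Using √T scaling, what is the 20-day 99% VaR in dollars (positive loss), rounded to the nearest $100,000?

$54,200,000

σ_p = √(0.63²·2.68² + 0.37²·2.842² + 2·0.8·0.63·0.37·2.68·2.842) = 2.607%.
σ_{20d} = 2.607% × √20 = 11.659%.
VaR = 2.326 × 11.659% = 27.119%; on $200,000,000 that is $54,238,000.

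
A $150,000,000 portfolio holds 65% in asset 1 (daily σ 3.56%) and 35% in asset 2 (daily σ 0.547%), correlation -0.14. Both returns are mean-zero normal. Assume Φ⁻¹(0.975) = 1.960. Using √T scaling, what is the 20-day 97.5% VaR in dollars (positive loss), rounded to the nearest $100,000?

σ_p = √(0.65²·3.56² + 0.35²·0.547² + 2·-0.14·0.65·0.35·3.56·0.547) = 2.295%.
σ_{20d} = 2.295% × √20 = 10.264%.
VaR = 1.960 × 10.264% = 20.117%; on $150,000,000 that is $30,175,500.

$30,200,000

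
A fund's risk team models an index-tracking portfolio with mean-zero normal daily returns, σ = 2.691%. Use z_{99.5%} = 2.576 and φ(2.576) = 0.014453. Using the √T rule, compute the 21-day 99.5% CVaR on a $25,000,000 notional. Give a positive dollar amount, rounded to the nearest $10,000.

σ_{21d} = 2.691% × √21 = 12.332%.
ES multiplier = φ(z)/(1−α) = 0.014453/0.005 = 2.891.
ES = 12.332% × 2.891 = 35.652%; on $25,000,000: $8,913,000.

$8,910,000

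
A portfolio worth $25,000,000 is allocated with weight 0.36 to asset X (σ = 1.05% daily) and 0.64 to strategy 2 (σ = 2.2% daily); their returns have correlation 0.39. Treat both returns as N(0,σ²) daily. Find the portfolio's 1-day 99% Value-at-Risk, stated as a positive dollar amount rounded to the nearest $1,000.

σ_p² = 0.36²·1.05² + 0.64²·2.2² + 2·0.39·0.36·0.64·1.05·2.2 = 2.5405 (%²).
σ_p = √2.5405 = 1.594%.
At 99%, z = 2.326.
VaR = 2.326 × 1.594% = 3.708%; on $25,000,000 that is $927,000.

$927,000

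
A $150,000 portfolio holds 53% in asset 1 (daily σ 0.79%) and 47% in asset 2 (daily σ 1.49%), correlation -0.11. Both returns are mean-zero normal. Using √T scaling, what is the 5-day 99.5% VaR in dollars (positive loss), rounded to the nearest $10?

$6,700

σ_p = √(0.53²·0.79² + 0.47²·1.49² + 2·-0.11·0.53·0.47·0.79·1.49) = 0.775%.
σ_{5d} = 0.775% × √5 = 1.733%.
z(99.5%) = 2.576.
VaR = 2.576 × 1.733% = 4.464%; on $150,000 that is $6,696.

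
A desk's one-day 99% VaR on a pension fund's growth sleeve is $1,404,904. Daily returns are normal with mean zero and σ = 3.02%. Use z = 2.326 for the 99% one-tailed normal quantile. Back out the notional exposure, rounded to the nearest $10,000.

$20,000,000

VaR as a fraction of value: z·σ = 2.326 × 3.02% = 7.02452%.
Position = $1,404,904 / 0.0702452 = $20,000,000.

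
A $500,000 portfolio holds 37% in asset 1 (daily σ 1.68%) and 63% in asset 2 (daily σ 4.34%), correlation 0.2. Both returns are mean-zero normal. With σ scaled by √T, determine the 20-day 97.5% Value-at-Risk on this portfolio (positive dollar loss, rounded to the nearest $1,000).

$128,000

σ_p = √(0.37²·1.68² + 0.63²·4.34² + 2·0.2·0.37·0.63·1.68·4.34) = 2.923%.
σ_{20d} = 2.923% × √20 = 13.072%.
z(97.5%) = 1.960.
VaR = 1.960 × 13.072% = 25.621%; on $500,000 that is $128,105.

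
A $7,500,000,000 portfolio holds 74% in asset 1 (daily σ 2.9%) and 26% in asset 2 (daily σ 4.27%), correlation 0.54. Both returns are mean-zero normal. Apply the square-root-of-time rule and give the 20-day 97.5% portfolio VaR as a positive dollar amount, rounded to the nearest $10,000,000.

σ_p = √(0.74²·2.9² + 0.26²·4.27² + 2·0.54·0.74·0.26·2.9·4.27) = 2.900%.
σ_{20d} = 2.900% × √20 = 12.969%.
z(97.5%) = 1.960.
VaR = 1.960 × 12.969% = 25.419%; on $7,500,000,000 that is $1,906,425,000.

$1,910,000,000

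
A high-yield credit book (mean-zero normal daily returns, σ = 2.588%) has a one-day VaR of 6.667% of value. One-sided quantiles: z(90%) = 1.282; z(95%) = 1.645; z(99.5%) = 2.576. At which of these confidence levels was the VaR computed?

99.5%

Implied z = VaR/σ = 6.667 / 2.588 = 2.576.
This matches z(99.5%) = 2.576.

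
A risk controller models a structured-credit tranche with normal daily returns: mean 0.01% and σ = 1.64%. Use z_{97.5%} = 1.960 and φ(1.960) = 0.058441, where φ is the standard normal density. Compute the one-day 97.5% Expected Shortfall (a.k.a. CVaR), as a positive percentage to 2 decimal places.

3.82%

Tail multiplier: φ(z)/(1−α) = 0.058441 / 0.025 = 2.338.
ES = −(0.01%) + 1.64% × 2.338 = 3.824%.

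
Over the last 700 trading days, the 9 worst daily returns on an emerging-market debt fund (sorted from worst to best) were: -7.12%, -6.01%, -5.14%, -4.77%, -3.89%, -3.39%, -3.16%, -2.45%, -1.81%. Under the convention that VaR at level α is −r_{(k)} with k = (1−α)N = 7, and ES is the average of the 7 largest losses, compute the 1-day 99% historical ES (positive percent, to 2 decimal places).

The 7 worst returns sum to -33.48%.
ES = −(-33.48%) / 7 = 4.7828…% ≈ 4.78%.

4.78%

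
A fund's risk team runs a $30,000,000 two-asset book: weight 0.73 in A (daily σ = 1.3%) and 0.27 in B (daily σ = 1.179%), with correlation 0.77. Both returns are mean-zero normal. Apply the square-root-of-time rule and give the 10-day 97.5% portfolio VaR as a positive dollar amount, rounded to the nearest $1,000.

σ_p = √(0.73²·1.3² + 0.27²·1.179² + 2·0.77·0.73·0.27·1.3·1.179) = 1.211%.
σ_{10d} = 1.211% × √10 = 3.830%.
z(97.5%) = 1.960.
VaR = 1.960 × 3.830% = 7.507%; on $30,000,000 that is $2,252,100.

$2,252,000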